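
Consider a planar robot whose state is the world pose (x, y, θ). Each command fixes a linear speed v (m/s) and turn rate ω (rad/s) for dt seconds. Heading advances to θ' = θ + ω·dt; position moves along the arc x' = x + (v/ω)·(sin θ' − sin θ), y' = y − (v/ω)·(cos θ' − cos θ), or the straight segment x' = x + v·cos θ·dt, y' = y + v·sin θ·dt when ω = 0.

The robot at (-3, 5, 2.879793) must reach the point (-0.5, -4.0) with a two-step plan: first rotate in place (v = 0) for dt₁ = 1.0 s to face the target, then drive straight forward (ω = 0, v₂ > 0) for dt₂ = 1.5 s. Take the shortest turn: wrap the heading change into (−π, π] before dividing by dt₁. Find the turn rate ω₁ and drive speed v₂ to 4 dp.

heading to target = atan2(-4−5, -0.5−-3) = -1.2998
Δθ = wrap(-1.2998 − 2.8798) = 2.1035; ω₁ = Δθ/dt₁ = 2.1035
distance = √((-0.5−-3)² + (-4−5)²) = 9.3408; v₂ = distance/dt₂ = 6.2272

ω₁ = 2.1035, v₂ = 6.2272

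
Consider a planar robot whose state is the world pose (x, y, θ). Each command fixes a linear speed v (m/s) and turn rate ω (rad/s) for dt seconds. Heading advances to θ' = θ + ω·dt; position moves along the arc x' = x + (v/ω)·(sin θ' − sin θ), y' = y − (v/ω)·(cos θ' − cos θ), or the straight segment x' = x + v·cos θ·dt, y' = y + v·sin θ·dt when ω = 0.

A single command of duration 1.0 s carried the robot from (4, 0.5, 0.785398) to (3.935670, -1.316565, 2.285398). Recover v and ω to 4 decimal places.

v = -2.0000, ω = 1.5000

Δθ = 2.285398 − 0.785398 = 1.500000
ω = Δθ/dt = 1.500000/1.0 = 1.5000
R = −Δy/(cos θ' − cos θ) = -1.3333
v = R·ω = -1.3333·1.5000 = -2.0000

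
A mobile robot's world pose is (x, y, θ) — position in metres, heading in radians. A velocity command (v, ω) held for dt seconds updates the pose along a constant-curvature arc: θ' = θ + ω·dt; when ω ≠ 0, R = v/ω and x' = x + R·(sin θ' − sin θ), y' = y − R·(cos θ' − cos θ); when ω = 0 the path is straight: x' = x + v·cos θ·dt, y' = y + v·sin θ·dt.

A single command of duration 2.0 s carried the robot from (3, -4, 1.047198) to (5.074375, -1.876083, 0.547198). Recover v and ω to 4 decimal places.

Δθ = 0.547198 − 1.047198 = -0.500000
ω = Δθ/dt = -0.500000/2.0 = -0.2500
R = −Δy/(cos θ' − cos θ) = -6.0000
v = R·ω = -6.0000·-0.2500 = 1.5000

v = 1.5000, ω = -0.2500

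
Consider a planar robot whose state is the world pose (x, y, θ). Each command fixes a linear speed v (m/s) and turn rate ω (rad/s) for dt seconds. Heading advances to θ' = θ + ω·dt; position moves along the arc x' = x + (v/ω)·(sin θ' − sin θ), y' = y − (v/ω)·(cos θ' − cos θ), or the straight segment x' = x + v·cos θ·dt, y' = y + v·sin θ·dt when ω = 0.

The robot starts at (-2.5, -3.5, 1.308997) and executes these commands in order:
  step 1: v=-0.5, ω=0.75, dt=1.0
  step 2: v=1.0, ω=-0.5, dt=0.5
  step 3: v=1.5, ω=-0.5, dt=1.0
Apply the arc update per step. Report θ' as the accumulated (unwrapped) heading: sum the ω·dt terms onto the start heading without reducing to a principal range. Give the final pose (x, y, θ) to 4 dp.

(-2.6045, -2.0348, 1.3090)

step 1: θ'=2.0590 (R=-0.6667) → pose (-2.4448, -3.9852, 2.0590)
step 2: θ'=1.8090 (R=-2.0000) → pose (-2.6220, -3.5191, 1.8090)
step 3: θ'=1.3090 (R=-3.0000) → pose (-2.6045, -2.0348, 1.3090)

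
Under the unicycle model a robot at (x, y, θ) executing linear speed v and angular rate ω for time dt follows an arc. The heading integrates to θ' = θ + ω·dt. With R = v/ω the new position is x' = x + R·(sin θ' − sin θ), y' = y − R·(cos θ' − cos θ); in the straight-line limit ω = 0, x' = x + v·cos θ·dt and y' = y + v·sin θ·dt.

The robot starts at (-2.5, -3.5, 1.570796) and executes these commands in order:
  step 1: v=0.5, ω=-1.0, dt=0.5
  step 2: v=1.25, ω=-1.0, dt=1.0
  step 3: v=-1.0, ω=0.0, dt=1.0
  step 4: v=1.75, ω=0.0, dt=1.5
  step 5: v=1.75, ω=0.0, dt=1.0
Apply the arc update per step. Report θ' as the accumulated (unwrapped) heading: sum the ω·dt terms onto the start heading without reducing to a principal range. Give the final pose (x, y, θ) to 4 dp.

step 1: θ'=1.0708 (R=-0.5000) → pose (-2.4388, -3.2603, 1.0708)
step 2: θ'=0.0708 (R=-1.2500) → pose (-1.4302, -2.6127, 0.0708)
step 3: θ'=0.0708 (straight) → pose (-2.4277, -2.6834, 0.0708)
step 4: θ'=0.0708 (straight) → pose (0.1907, -2.4978, 0.0708)
step 5: θ'=0.0708 (straight) → pose (1.9363, -2.3740, 0.0708)

(1.9363, -2.3740, 0.0708)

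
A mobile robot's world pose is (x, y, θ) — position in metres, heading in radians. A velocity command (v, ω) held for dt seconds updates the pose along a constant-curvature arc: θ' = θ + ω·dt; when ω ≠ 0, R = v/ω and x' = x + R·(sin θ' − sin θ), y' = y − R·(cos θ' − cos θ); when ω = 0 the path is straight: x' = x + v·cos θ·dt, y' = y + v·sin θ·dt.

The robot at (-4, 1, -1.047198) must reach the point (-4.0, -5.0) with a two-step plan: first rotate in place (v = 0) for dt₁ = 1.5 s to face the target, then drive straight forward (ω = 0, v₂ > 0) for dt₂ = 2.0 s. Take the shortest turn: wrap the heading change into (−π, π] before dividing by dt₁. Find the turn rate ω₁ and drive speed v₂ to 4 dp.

ω₁ = -0.3491, v₂ = 3.0000

heading to target = atan2(-5−1, -4−-4) = -1.5708
Δθ = wrap(-1.5708 − -1.0472) = -0.5236; ω₁ = Δθ/dt₁ = -0.3491
distance = √((-4−-4)² + (-5−1)²) = 6.0000; v₂ = distance/dt₂ = 3.0000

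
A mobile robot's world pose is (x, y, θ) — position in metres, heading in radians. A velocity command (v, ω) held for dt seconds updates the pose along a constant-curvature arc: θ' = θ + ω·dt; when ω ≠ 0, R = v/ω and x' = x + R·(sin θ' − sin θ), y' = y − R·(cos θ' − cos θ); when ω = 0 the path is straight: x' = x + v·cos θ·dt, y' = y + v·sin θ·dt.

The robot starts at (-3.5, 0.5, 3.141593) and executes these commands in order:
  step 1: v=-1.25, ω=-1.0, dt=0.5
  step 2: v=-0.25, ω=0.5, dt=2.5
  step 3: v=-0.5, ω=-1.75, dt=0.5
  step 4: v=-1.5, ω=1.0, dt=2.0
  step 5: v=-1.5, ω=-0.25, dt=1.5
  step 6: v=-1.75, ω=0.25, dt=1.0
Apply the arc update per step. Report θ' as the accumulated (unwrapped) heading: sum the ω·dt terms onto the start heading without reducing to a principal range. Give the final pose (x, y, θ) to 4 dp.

step 1: θ'=2.6416 (R=1.2500) → pose (-2.9007, 0.3470, 2.6416)
step 2: θ'=3.8916 (R=-0.5000) → pose (-2.3202, 0.4199, 3.8916)
step 3: θ'=3.0166 (R=0.2857) → pose (-2.0898, 0.4944, 3.0166)
step 4: θ'=5.0166 (R=-1.5000) → pose (-0.4717, 2.4320, 5.0166)
step 5: θ'=4.6416 (R=6.0000) → pose (-0.7321, 4.6536, 4.6416)
step 6: θ'=4.8916 (R=-7.0000) → pose (-0.8267, 6.3965, 4.8916)

(-0.8267, 6.3965, 4.8916)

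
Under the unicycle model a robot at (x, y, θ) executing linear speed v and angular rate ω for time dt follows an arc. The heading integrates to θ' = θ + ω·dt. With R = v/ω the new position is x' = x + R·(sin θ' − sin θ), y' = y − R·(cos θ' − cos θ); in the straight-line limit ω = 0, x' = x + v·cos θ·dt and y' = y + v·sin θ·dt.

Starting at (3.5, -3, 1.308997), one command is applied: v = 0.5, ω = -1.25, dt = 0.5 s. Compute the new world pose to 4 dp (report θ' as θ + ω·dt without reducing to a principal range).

θ' = 1.3090 + -1.25·0.5 = 0.6840
R = v/ω = 0.5/-1.25 = -0.4000
x' = 3.5 + -0.4000·(sin 0.6840 − sin 1.3090) = 3.6336
y' = -3 − -0.4000·(cos 0.6840 − cos 1.3090) = -2.7935

(3.6336, -2.7935, 0.6840)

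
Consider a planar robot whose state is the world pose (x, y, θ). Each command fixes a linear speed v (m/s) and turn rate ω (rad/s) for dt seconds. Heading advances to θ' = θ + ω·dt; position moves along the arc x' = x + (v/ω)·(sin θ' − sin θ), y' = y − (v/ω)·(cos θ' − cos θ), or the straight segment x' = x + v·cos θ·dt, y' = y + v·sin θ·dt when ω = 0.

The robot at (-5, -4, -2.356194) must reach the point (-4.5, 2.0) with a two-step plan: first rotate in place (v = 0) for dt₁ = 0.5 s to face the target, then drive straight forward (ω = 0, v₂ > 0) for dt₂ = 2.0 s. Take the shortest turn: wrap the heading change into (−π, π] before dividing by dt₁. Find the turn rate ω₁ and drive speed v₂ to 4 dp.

heading to target = atan2(2−-4, -4.5−-5) = 1.4877
Δθ = wrap(1.4877 − -2.3562) = -2.4393; ω₁ = Δθ/dt₁ = -4.8787
distance = √((-4.5−-5)² + (2−-4)²) = 6.0208; v₂ = distance/dt₂ = 3.0104

ω₁ = -4.8787, v₂ = 3.0104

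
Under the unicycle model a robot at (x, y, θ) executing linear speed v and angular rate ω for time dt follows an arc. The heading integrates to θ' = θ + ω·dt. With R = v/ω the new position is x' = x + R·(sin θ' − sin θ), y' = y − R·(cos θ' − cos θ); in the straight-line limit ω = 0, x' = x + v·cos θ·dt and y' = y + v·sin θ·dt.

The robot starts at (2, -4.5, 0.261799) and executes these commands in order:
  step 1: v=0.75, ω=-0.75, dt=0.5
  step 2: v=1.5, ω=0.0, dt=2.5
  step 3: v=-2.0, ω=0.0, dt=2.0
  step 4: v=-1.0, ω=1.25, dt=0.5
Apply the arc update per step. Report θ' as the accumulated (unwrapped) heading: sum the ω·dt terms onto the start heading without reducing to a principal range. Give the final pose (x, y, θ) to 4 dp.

step 1: θ'=-0.1132 (R=-1.0000) → pose (2.3718, -4.4723, -0.1132)
step 2: θ'=-0.1132 (straight) → pose (6.0978, -4.8959, -0.1132)
step 3: θ'=-0.1132 (straight) → pose (2.1234, -4.4441, -0.1132)
step 4: θ'=0.5118 (R=-0.8000) → pose (1.6412, -4.5415, 0.5118)

(1.6412, -4.5415, 0.5118)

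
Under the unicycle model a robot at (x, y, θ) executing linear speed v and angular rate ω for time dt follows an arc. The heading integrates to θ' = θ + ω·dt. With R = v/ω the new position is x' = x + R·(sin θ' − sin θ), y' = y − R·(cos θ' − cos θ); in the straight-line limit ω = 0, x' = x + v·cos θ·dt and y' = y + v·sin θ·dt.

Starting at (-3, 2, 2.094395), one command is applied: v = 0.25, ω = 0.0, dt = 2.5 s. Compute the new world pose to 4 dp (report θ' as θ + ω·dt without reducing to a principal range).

(-3.3125, 2.5413, 2.0944)

θ' = 2.0944 + 0.0·2.5 = 2.0944
ω = 0 → straight: x' = -3 + 0.25·cos(2.0944)·2.5 = -3.3125
y' = 2 + 0.25·sin(2.0944)·2.5 = 2.5413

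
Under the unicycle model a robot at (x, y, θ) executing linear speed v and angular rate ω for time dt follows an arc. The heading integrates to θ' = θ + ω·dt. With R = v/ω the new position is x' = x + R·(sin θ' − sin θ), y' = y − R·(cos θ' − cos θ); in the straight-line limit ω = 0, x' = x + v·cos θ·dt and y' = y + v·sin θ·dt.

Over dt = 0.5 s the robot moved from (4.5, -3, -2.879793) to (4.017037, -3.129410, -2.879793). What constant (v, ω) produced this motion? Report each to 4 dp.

v = 1.0000, ω = 0.0000

Δθ = -2.879793 − -2.879793 = 0.000000
ω = Δθ/dt = 0.000000/0.5 = 0.0000
ω = 0 → v = (Δx·cos θ + Δy·sin θ)/dt = 1.0000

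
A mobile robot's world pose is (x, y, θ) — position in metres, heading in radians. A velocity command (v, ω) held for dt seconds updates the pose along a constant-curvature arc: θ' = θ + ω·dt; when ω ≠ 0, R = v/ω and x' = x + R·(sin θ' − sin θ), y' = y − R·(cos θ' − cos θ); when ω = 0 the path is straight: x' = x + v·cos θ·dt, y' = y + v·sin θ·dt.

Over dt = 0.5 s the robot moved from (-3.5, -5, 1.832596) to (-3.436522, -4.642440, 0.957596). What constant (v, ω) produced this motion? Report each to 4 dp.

v = 0.7500, ω = -1.7500

Δθ = 0.957596 − 1.832596 = -0.875000
ω = Δθ/dt = -0.875000/0.5 = -1.7500
R = −Δy/(cos θ' − cos θ) = -0.4286
v = R·ω = -0.4286·-1.7500 = 0.7500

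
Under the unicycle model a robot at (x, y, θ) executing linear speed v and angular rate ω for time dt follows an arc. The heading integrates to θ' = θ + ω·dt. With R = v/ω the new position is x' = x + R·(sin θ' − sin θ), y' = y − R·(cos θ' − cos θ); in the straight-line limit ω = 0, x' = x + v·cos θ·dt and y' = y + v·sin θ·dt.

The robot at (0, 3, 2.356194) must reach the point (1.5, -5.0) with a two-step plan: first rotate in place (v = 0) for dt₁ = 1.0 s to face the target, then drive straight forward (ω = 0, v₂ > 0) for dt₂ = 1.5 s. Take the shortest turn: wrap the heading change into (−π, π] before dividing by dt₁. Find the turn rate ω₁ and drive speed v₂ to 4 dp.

heading to target = atan2(-5−3, 1.5−0) = -1.3854
Δθ = wrap(-1.3854 − 2.3562) = 2.5415; ω₁ = Δθ/dt₁ = 2.5415
distance = √((1.5−0)² + (-5−3)²) = 8.1394; v₂ = distance/dt₂ = 5.4263

ω₁ = 2.5415, v₂ = 5.4263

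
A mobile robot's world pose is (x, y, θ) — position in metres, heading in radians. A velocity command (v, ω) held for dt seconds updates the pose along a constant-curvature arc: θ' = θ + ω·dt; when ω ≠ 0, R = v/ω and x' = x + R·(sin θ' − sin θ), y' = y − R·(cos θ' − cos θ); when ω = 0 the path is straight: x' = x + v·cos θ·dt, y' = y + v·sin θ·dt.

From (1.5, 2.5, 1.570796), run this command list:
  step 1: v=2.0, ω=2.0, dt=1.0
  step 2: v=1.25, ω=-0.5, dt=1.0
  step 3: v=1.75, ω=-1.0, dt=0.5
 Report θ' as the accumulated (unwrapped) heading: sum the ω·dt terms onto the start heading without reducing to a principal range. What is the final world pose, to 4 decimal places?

step 1: θ'=3.5708 (R=1.0000) → pose (0.0839, 3.4093, 3.5708)
step 2: θ'=3.0708 (R=-2.5000) → pose (-1.1334, 3.1888, 3.0708)
step 3: θ'=2.5708 (R=-1.7500) → pose (-1.9551, 3.4618, 2.5708)

(-1.9551, 3.4618, 2.5708)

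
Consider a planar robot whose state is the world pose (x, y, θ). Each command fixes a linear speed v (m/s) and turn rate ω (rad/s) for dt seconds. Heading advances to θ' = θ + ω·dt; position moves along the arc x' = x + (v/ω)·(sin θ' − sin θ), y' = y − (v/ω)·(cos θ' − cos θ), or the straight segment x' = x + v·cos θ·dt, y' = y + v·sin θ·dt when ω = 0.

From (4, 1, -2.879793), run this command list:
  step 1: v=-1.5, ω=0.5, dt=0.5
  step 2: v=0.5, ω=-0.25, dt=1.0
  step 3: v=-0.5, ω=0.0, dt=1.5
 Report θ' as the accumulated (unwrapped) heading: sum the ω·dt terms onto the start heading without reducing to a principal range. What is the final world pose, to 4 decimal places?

(4.9554, 1.2882, -2.8798)

step 1: θ'=-2.6298 (R=-3.0000) → pose (4.6928, 1.2822, -2.6298)
step 2: θ'=-2.8798 (R=-2.0000) → pose (4.2309, 1.0941, -2.8798)
step 3: θ'=-2.8798 (straight) → pose (4.9554, 1.2882, -2.8798)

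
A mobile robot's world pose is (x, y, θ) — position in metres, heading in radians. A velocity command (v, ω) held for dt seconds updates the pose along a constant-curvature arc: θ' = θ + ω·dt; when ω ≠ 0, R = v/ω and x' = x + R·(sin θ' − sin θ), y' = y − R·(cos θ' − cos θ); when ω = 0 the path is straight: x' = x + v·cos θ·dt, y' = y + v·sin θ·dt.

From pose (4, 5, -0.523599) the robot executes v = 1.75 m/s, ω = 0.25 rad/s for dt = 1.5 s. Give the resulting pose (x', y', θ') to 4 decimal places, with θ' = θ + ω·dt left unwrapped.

(6.4636, 4.1393, -0.1486)

θ' = -0.5236 + 0.25·1.5 = -0.1486
R = v/ω = 1.75/0.25 = 7.0000
x' = 4 + 7.0000·(sin -0.1486 − sin -0.5236) = 6.4636
y' = 5 − 7.0000·(cos -0.1486 − cos -0.5236) = 4.1393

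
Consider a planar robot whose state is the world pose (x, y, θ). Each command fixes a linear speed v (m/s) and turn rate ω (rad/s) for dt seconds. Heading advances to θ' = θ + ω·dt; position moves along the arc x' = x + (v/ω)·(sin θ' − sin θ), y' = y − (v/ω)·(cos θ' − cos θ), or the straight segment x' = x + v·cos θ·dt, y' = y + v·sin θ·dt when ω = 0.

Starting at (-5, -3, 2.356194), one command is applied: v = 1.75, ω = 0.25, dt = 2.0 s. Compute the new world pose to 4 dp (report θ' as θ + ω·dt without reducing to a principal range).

θ' = 2.3562 + 0.25·2.0 = 2.8562
R = v/ω = 1.75/0.25 = 7.0000
x' = -5 + 7.0000·(sin 2.8562 − sin 2.3562) = -7.9790
y' = -3 − 7.0000·(cos 2.8562 − cos 2.3562) = -1.2329

(-7.9790, -1.2329, 2.8562)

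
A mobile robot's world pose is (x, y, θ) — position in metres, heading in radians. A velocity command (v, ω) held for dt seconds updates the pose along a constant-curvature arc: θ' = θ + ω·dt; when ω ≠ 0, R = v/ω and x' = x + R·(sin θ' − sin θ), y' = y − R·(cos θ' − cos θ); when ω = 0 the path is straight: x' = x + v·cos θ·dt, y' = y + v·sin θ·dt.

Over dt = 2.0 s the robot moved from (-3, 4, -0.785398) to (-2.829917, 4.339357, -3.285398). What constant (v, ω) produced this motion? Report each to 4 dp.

v = -0.2500, ω = -1.2500

Δθ = -3.285398 − -0.785398 = -2.500000
ω = Δθ/dt = -2.500000/2.0 = -1.2500
R = −Δy/(cos θ' − cos θ) = 0.2000
v = R·ω = 0.2000·-1.2500 = -0.2500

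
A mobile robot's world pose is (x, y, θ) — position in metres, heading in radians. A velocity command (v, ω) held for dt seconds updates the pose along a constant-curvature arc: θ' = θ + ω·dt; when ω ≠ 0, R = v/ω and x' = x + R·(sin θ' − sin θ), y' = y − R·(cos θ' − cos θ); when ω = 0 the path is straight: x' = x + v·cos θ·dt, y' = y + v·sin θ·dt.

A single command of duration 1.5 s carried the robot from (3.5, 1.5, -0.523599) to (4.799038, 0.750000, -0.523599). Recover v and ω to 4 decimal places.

v = 1.0000, ω = 0.0000

Δθ = -0.523599 − -0.523599 = 0.000000
ω = Δθ/dt = 0.000000/1.5 = 0.0000
ω = 0 → v = (Δx·cos θ + Δy·sin θ)/dt = 1.0000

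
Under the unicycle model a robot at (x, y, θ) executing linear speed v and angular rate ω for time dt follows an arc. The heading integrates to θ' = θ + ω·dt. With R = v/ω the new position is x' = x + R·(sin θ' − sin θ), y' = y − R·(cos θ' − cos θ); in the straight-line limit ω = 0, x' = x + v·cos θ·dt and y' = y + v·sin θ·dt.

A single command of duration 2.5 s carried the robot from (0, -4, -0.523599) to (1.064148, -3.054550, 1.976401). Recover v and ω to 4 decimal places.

Δθ = 1.976401 − -0.523599 = 2.500000
ω = Δθ/dt = 2.500000/2.5 = 1.0000
R = Δx/(sin θ' − sin θ) = 0.7500
v = R·ω = 0.7500·1.0000 = 0.7500

v = 0.7500, ω = 1.0000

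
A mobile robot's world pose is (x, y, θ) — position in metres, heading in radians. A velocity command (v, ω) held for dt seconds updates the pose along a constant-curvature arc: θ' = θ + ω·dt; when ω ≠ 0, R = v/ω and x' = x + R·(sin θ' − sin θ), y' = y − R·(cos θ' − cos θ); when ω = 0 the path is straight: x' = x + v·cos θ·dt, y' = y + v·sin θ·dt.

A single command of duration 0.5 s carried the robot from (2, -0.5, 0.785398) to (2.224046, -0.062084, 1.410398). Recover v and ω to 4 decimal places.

v = 1.0000, ω = 1.2500

Δθ = 1.410398 − 0.785398 = 0.625000
ω = Δθ/dt = 0.625000/0.5 = 1.2500
R = −Δy/(cos θ' − cos θ) = 0.8000
v = R·ω = 0.8000·1.2500 = 1.0000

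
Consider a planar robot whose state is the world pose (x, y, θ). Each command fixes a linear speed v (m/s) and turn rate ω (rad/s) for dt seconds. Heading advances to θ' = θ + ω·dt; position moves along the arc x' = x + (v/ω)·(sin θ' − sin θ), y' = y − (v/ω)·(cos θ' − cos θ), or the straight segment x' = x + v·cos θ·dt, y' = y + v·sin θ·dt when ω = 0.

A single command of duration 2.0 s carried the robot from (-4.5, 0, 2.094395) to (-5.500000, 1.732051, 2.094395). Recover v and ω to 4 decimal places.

Δθ = 2.094395 − 2.094395 = 0.000000
ω = Δθ/dt = 0.000000/2.0 = 0.0000
ω = 0 → v = (Δx·cos θ + Δy·sin θ)/dt = 1.0000

v = 1.0000, ω = 0.0000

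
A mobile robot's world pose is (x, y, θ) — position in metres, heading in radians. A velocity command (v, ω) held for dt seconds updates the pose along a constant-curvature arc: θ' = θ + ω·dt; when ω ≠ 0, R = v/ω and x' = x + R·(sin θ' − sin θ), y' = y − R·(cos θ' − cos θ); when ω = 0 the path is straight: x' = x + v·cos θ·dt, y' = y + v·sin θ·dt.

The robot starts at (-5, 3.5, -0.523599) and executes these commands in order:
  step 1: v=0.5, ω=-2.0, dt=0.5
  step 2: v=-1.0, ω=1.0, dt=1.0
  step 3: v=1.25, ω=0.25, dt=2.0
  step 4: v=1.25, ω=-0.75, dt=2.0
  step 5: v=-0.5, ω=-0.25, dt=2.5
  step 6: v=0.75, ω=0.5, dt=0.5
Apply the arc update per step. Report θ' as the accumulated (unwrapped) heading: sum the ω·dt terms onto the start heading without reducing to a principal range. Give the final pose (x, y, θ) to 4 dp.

step 1: θ'=-1.5236 (R=-0.2500) → pose (-4.8753, 3.2953, -1.5236)
step 2: θ'=-0.5236 (R=-1.0000) → pose (-5.3742, 4.1141, -0.5236)
step 3: θ'=-0.0236 (R=5.0000) → pose (-2.9921, 3.4457, -0.0236)
step 4: θ'=-1.5236 (R=-1.6667) → pose (-1.3667, 1.8581, -1.5236)
step 5: θ'=-2.1486 (R=2.0000) → pose (-1.0442, 3.0448, -2.1486)
step 6: θ'=-1.8986 (R=1.5000) → pose (-1.2079, 2.7085, -1.8986)

(-1.2079, 2.7085, -1.8986)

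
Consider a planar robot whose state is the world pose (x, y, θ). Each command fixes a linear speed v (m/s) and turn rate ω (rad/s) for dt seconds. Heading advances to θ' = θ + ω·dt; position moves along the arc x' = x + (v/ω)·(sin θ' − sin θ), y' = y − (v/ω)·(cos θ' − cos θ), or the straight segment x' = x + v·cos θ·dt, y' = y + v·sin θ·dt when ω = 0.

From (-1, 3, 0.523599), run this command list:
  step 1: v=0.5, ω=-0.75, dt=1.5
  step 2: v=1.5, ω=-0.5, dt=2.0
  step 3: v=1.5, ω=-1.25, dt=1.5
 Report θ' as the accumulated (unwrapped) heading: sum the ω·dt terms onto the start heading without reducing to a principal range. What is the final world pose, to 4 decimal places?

step 1: θ'=-0.6014 (R=-0.6667) → pose (-0.2895, 2.9723, -0.6014)
step 2: θ'=-1.6014 (R=-3.0000) → pose (1.0117, 0.4069, -1.6014)
step 3: θ'=-3.4764 (R=-1.2000) → pose (-0.5820, -0.6897, -3.4764)

(-0.5820, -0.6897, -3.4764)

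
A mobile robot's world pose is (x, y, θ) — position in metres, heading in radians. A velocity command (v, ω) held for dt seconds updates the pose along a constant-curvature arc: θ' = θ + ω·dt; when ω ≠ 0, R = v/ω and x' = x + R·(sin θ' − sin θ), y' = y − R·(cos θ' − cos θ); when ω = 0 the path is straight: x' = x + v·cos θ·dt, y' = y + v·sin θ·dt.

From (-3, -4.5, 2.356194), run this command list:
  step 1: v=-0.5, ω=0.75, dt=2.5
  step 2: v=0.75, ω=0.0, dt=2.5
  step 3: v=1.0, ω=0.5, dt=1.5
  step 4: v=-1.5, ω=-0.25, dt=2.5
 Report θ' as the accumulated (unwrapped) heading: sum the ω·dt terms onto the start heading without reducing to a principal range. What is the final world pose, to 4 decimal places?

step 1: θ'=4.2312 (R=-0.6667) → pose (-1.9376, -4.3372, 4.2312)
step 2: θ'=4.2312 (straight) → pose (-2.8055, -5.9992, 4.2312)
step 3: θ'=4.9812 (R=2.0000) → pose (-2.9607, -7.4561, 4.9812)
step 4: θ'=4.3562 (R=6.0000) → pose (-2.7996, -3.7703, 4.3562)

(-2.7996, -3.7703, 4.3562)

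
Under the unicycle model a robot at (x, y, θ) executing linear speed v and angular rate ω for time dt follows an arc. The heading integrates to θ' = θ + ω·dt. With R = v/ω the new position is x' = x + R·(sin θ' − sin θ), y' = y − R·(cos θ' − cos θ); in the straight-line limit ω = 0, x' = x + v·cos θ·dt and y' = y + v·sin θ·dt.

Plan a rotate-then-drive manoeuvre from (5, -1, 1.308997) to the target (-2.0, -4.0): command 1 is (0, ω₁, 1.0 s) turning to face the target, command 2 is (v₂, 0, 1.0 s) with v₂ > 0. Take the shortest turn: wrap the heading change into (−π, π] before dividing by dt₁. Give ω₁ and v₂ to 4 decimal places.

ω₁ = 2.2375, v₂ = 7.6158

heading to target = atan2(-4−-1, -2−5) = -2.7367
Δθ = wrap(-2.7367 − 1.3090) = 2.2375; ω₁ = Δθ/dt₁ = 2.2375
distance = √((-2−5)² + (-4−-1)²) = 7.6158; v₂ = distance/dt₂ = 7.6158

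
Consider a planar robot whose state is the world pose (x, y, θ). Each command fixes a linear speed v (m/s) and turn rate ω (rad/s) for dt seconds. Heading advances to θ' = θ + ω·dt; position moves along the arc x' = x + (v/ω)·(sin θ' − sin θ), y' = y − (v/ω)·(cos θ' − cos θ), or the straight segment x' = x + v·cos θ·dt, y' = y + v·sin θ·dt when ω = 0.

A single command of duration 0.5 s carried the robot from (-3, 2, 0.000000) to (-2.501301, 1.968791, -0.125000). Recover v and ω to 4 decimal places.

v = 1.0000, ω = -0.2500

Δθ = -0.125000 − 0.000000 = -0.125000
ω = Δθ/dt = -0.125000/0.5 = -0.2500
R = Δx/(sin θ' − sin θ) = -4.0000
v = R·ω = -4.0000·-0.2500 = 1.0000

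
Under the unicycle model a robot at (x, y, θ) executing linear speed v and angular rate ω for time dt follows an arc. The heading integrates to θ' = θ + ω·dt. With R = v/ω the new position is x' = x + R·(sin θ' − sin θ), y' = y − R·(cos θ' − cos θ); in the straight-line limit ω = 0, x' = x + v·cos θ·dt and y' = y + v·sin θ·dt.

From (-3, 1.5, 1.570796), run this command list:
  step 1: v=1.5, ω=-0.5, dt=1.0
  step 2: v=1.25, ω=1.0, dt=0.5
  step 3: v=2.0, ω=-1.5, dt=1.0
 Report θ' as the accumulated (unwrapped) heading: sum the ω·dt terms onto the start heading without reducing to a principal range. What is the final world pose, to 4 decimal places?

step 1: θ'=1.0708 (R=-3.0000) → pose (-2.6327, 2.9383, 1.0708)
step 2: θ'=1.5708 (R=1.2500) → pose (-2.4797, 3.5376, 1.5708)
step 3: θ'=0.0708 (R=-1.3333) → pose (-1.2407, 4.8676, 0.0708)

(-1.2407, 4.8676, 0.0708)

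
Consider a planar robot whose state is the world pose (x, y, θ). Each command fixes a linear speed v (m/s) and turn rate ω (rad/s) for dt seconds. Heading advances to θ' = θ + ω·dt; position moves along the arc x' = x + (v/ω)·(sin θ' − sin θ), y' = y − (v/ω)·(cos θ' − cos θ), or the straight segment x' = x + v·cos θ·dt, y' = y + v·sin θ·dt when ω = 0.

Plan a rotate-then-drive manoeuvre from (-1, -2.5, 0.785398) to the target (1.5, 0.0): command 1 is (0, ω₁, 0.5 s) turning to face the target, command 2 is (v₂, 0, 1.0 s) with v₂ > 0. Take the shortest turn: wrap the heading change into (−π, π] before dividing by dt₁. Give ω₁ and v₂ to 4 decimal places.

heading to target = atan2(0−-2.5, 1.5−-1) = 0.7854
Δθ = wrap(0.7854 − 0.7854) = 0.0000; ω₁ = Δθ/dt₁ = 0.0000
distance = √((1.5−-1)² + (0−-2.5)²) = 3.5355; v₂ = distance/dt₂ = 3.5355

ω₁ = 0.0000, v₂ = 3.5355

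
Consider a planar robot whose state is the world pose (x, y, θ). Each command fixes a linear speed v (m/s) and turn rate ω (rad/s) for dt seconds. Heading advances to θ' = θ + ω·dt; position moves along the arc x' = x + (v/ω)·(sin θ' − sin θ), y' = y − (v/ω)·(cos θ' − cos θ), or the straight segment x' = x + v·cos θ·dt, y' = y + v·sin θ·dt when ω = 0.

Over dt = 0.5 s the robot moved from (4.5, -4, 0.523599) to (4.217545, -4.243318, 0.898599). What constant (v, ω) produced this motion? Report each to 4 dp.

Δθ = 0.898599 − 0.523599 = 0.375000
ω = Δθ/dt = 0.375000/0.5 = 0.7500
R = Δx/(sin θ' − sin θ) = -1.0000
v = R·ω = -1.0000·0.7500 = -0.7500

v = -0.7500, ω = 0.7500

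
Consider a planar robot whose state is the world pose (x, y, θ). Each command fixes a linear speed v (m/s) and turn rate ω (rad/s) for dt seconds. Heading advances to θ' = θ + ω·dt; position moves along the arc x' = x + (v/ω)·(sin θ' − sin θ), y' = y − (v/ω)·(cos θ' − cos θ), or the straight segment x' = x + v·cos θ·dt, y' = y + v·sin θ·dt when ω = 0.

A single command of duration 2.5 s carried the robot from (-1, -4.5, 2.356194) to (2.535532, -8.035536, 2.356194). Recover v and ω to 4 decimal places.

v = -2.0000, ω = 0.0000

Δθ = 2.356194 − 2.356194 = 0.000000
ω = Δθ/dt = 0.000000/2.5 = 0.0000
ω = 0 → v = (Δx·cos θ + Δy·sin θ)/dt = -2.0000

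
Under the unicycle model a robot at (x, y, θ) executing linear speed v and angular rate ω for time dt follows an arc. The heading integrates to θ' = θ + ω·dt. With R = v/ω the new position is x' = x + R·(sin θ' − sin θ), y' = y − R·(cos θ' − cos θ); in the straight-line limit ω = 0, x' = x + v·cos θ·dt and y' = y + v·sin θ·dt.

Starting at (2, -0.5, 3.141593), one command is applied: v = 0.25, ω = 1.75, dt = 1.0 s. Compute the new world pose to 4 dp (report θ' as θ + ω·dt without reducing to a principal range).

θ' = 3.1416 + 1.75·1.0 = 4.8916
R = v/ω = 0.25/1.75 = 0.1429
x' = 2 + 0.1429·(sin 4.8916 − sin 3.1416) = 1.8594
y' = -0.5 − 0.1429·(cos 4.8916 − cos 3.1416) = -0.6683

(1.8594, -0.6683, 4.8916)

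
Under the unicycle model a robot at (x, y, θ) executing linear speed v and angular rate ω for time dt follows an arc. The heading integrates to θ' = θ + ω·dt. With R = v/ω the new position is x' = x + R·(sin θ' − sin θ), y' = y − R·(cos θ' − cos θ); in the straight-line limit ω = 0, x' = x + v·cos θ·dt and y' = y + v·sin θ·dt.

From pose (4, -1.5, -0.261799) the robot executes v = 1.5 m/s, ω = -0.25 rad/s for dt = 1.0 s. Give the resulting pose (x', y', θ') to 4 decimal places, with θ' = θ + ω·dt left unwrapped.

(5.3856, -2.0644, -0.5118)

θ' = -0.2618 + -0.25·1.0 = -0.5118
R = v/ω = 1.5/-0.25 = -6.0000
x' = 4 + -6.0000·(sin -0.5118 − sin -0.2618) = 5.3856
y' = -1.5 − -6.0000·(cos -0.5118 − cos -0.2618) = -2.0644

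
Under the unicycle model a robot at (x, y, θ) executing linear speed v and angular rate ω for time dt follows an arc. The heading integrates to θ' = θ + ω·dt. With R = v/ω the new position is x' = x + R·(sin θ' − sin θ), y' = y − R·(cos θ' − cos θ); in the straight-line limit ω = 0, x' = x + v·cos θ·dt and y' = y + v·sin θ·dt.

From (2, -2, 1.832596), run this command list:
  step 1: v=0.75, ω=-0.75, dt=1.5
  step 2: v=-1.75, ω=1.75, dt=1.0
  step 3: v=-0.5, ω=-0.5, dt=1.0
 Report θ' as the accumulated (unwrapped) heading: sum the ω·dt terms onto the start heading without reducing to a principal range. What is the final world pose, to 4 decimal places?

step 1: θ'=0.7076 (R=-1.0000) → pose (2.3159, -0.9813, 0.7076)
step 2: θ'=2.4576 (R=-1.0000) → pose (2.3340, -2.5162, 2.4576)
step 3: θ'=1.9576 (R=1.0000) → pose (2.6283, -2.9141, 1.9576)

(2.6283, -2.9141, 1.9576)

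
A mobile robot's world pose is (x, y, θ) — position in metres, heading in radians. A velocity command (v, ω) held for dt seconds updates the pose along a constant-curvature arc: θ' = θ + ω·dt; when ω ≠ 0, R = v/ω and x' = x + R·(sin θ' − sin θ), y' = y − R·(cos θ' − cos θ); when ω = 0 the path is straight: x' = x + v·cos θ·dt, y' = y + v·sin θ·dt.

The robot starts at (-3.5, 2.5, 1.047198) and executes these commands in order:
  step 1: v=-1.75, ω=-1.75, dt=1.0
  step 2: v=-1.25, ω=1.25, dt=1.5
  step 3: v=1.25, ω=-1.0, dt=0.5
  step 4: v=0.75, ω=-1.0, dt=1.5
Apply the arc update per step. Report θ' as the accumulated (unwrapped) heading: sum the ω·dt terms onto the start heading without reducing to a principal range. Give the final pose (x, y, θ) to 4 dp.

(-5.1874, 2.2755, -0.8278)

step 1: θ'=-0.7028 (R=1.0000) → pose (-5.0124, 2.2370, -0.7028)
step 2: θ'=1.1722 (R=-1.0000) → pose (-6.5803, 1.8621, 1.1722)
step 3: θ'=0.6722 (R=-1.2500) → pose (-6.2067, 2.3550, 0.6722)
step 4: θ'=-0.8278 (R=-0.7500) → pose (-5.1874, 2.2755, -0.8278)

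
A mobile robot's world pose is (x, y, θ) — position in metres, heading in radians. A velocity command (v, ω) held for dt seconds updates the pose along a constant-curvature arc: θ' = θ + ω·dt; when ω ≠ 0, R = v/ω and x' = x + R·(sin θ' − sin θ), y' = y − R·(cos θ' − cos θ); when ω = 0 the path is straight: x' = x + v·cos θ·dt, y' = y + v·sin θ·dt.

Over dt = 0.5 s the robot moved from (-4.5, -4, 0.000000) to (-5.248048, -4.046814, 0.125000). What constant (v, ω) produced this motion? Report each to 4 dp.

Δθ = 0.125000 − 0.000000 = 0.125000
ω = Δθ/dt = 0.125000/0.5 = 0.2500
R = Δx/(sin θ' − sin θ) = -6.0000
v = R·ω = -6.0000·0.2500 = -1.5000

v = -1.5000, ω = 0.2500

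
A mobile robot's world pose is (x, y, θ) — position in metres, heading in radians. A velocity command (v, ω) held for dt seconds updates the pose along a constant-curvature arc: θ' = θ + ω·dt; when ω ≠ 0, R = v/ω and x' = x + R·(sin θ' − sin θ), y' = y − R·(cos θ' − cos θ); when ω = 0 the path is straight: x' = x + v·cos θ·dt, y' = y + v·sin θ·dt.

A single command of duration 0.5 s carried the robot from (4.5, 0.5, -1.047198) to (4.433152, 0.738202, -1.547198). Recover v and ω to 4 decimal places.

v = -0.5000, ω = -1.0000

Δθ = -1.547198 − -1.047198 = -0.500000
ω = Δθ/dt = -0.500000/0.5 = -1.0000
R = −Δy/(cos θ' − cos θ) = 0.5000
v = R·ω = 0.5000·-1.0000 = -0.5000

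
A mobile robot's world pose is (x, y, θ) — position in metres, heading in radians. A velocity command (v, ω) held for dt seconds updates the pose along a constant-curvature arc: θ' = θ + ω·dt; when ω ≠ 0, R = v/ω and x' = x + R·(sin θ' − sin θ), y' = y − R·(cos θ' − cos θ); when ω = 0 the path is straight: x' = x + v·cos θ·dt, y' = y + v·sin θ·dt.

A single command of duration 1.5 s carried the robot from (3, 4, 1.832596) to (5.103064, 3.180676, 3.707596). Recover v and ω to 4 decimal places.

Δθ = 3.707596 − 1.832596 = 1.875000
ω = Δθ/dt = 1.875000/1.5 = 1.2500
R = Δx/(sin θ' − sin θ) = -1.4000
v = R·ω = -1.4000·1.2500 = -1.7500

v = -1.7500, ω = 1.2500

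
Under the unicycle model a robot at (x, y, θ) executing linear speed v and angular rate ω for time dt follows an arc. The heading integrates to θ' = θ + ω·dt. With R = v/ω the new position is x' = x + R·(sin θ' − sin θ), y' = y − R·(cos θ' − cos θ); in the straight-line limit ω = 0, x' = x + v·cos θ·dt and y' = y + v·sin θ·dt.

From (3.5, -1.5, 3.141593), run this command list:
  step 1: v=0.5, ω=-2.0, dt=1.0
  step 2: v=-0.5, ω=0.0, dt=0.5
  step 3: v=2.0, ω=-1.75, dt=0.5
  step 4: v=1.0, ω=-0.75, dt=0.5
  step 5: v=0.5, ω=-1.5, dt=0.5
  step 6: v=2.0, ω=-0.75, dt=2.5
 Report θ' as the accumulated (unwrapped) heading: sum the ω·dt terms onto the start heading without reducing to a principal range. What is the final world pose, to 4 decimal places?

step 1: θ'=1.1416 (R=-0.2500) → pose (3.2727, -1.1460, 1.1416)
step 2: θ'=1.1416 (straight) → pose (3.1686, -1.3733, 1.1416)
step 3: θ'=0.2666 (R=-1.1429) → pose (3.9068, -0.7464, 0.2666)
step 4: θ'=-0.1084 (R=-1.3333) → pose (4.4023, -0.7071, -0.1084)
step 5: θ'=-0.8584 (R=-0.3333) → pose (4.6185, -0.8206, -0.8584)
step 6: θ'=-2.7334 (R=-2.6667) → pose (3.6589, -5.0113, -2.7334)

(3.6589, -5.0113, -2.7334)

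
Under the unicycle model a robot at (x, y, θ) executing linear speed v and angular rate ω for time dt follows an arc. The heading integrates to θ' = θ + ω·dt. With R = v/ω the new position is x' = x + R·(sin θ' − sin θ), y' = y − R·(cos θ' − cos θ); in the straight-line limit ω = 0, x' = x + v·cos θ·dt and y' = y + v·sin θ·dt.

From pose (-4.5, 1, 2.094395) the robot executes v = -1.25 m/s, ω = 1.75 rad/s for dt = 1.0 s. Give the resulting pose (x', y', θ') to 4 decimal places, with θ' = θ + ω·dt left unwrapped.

(-3.4197, 0.8121, 3.8444)

θ' = 2.0944 + 1.75·1.0 = 3.8444
R = v/ω = -1.25/1.75 = -0.7143
x' = -4.5 + -0.7143·(sin 3.8444 − sin 2.0944) = -3.4197
y' = 1 − -0.7143·(cos 3.8444 − cos 2.0944) = 0.8121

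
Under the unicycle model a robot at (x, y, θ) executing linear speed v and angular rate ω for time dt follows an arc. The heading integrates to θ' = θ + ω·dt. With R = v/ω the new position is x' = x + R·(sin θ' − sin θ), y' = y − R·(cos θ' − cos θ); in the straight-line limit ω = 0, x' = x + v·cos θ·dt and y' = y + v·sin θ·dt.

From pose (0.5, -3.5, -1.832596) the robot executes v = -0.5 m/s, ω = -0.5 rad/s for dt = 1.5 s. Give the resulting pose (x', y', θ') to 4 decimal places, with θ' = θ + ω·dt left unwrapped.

(0.9356, -2.9110, -2.5826)

θ' = -1.8326 + -0.5·1.5 = -2.5826
R = v/ω = -0.5/-0.5 = 1.0000
x' = 0.5 + 1.0000·(sin -2.5826 − sin -1.8326) = 0.9356
y' = -3.5 − 1.0000·(cos -2.5826 − cos -1.8326) = -2.9110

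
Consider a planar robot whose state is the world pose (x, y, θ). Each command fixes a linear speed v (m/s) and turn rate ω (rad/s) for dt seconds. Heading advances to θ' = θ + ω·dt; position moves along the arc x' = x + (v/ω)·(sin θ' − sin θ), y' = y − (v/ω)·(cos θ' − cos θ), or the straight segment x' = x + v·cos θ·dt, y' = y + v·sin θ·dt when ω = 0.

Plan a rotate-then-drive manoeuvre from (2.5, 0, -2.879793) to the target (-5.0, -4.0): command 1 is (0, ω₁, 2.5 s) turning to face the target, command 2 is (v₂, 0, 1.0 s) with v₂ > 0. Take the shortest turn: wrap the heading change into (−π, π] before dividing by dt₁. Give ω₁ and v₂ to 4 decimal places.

ω₁ = 0.0913, v₂ = 8.5000

heading to target = atan2(-4−0, -5−2.5) = -2.6516
Δθ = wrap(-2.6516 − -2.8798) = 0.2282; ω₁ = Δθ/dt₁ = 0.0913
distance = √((-5−2.5)² + (-4−0)²) = 8.5000; v₂ = distance/dt₂ = 8.5000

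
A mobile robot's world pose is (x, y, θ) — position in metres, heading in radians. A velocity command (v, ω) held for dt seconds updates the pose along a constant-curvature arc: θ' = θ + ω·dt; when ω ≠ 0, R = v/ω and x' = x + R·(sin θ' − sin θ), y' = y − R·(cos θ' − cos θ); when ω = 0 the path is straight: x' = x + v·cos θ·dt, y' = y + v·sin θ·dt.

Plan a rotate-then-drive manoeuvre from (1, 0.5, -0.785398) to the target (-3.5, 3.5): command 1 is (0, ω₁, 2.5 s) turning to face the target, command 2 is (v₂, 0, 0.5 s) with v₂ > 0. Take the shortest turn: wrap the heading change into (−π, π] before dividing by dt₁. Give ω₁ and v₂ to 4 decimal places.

heading to target = atan2(3.5−0.5, -3.5−1) = 2.5536
Δθ = wrap(2.5536 − -0.7854) = -2.9442; ω₁ = Δθ/dt₁ = -1.1777
distance = √((-3.5−1)² + (3.5−0.5)²) = 5.4083; v₂ = distance/dt₂ = 10.8167

ω₁ = -1.1777, v₂ = 10.8167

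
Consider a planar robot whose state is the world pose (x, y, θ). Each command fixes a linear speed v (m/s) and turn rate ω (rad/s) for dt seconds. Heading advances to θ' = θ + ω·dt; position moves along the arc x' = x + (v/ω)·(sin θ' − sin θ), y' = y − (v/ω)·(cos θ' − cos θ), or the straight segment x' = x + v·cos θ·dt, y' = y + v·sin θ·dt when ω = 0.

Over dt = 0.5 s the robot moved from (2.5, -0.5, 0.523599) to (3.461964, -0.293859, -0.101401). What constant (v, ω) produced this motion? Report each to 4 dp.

Δθ = -0.101401 − 0.523599 = -0.625000
ω = Δθ/dt = -0.625000/0.5 = -1.2500
R = Δx/(sin θ' − sin θ) = -1.6000
v = R·ω = -1.6000·-1.2500 = 2.0000

v = 2.0000, ω = -1.2500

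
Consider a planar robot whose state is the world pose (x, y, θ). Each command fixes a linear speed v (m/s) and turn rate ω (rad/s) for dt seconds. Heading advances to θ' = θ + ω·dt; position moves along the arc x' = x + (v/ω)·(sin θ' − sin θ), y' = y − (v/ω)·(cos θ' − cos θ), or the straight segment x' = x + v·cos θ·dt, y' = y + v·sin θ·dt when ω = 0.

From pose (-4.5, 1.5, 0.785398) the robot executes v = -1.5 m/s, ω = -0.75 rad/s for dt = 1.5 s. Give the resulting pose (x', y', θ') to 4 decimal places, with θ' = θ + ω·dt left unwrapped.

θ' = 0.7854 + -0.75·1.5 = -0.3396
R = v/ω = -1.5/-0.75 = 2.0000
x' = -4.5 + 2.0000·(sin -0.3396 − sin 0.7854) = -6.5804
y' = 1.5 − 2.0000·(cos -0.3396 − cos 0.7854) = 1.0284

(-6.5804, 1.0284, -0.3396)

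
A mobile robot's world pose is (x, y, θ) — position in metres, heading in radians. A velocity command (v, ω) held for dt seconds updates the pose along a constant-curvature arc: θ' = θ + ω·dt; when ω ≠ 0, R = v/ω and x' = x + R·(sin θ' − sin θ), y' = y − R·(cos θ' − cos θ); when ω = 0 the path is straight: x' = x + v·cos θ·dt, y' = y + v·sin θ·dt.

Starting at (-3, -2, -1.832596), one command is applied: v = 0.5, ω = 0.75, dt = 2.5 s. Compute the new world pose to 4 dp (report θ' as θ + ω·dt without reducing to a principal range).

θ' = -1.8326 + 0.75·2.5 = 0.0424
R = v/ω = 0.5/0.75 = 0.6667
x' = -3 + 0.6667·(sin 0.0424 − sin -1.8326) = -2.3278
y' = -2 − 0.6667·(cos 0.0424 − cos -1.8326) = -2.8386

(-2.3278, -2.8386, 0.0424)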